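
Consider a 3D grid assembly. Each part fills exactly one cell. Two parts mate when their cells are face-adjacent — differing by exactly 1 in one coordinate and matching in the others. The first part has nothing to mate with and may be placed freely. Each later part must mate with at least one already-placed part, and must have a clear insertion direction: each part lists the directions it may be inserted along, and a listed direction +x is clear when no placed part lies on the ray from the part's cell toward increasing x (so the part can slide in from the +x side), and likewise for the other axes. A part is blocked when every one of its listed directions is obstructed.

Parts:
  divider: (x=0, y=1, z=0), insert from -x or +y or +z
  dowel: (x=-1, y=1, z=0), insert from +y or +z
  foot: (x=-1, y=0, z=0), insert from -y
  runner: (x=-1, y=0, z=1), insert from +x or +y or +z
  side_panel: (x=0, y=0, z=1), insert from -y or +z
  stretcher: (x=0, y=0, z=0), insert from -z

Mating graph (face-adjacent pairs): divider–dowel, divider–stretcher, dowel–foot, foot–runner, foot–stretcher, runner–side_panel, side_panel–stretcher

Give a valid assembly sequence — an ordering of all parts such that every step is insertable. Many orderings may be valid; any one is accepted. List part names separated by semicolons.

1. divider@(0, 1, 0) [-x clear] — {divider}
2. dowel@(-1, 1, 0) [+y clear] — {divider, dowel}
3. foot@(-1, 0, 0) [-y clear] — {divider, dowel, foot}
4. stretcher@(0, 0, 0) [-z clear] — {divider, dowel, foot, stretcher}
5. side_panel@(0, 0, 1) [-y clear] — {divider, dowel, foot, side_panel, stretcher}
6. runner@(-1, 0, 1) [+y clear] — {divider, dowel, foot, runner, side_panel, stretcher}

divider; dowel; foot; stretcher; side_panel; runner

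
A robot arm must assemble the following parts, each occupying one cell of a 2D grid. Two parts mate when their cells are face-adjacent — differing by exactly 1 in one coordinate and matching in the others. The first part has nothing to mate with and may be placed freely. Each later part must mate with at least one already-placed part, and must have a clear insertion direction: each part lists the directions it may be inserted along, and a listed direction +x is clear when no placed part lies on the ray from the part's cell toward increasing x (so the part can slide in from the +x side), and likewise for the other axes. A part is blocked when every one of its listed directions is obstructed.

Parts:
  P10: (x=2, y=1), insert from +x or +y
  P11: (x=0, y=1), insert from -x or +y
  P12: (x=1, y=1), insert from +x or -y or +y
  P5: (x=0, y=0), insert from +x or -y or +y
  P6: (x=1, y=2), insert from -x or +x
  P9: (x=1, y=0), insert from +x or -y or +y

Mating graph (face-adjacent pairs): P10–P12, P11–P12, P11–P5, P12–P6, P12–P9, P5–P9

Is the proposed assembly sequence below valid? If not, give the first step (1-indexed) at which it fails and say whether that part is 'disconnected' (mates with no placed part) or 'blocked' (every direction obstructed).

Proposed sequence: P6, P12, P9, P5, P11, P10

1. P6@(1, 2) [-x clear] — {P6}
2. P12@(1, 1) [+x clear] — {P12, P6}
3. P9@(1, 0) [+x clear] — {P12, P6, P9}
4. P5@(0, 0) [-y clear] — {P12, P5, P6, P9}
5. P11@(0, 1) [-x clear] — {P11, P12, P5, P6, P9}
6. P10@(2, 1) [+x clear] — {P10, P11, P12, P5, P6, P9}

Valid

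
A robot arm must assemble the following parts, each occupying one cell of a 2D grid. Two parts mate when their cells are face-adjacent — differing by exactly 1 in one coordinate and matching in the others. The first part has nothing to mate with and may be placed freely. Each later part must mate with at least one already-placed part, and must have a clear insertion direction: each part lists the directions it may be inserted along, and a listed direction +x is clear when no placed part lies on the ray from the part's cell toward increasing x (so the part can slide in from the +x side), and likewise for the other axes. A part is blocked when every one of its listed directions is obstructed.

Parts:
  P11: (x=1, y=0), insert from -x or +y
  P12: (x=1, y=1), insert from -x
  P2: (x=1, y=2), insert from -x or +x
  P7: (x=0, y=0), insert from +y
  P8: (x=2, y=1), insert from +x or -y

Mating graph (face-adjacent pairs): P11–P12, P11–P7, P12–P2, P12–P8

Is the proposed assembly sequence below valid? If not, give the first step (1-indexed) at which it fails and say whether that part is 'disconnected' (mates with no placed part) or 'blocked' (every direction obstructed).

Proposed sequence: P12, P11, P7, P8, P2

Valid

1. P12@(1, 1) [-x clear] — {P12}
2. P11@(1, 0) [-x clear] — {P11, P12}
3. P7@(0, 0) [+y clear] — {P11, P12, P7}
4. P8@(2, 1) [+x clear] — {P11, P12, P7, P8}
5. P2@(1, 2) [-x clear] — {P11, P12, P2, P7, P8}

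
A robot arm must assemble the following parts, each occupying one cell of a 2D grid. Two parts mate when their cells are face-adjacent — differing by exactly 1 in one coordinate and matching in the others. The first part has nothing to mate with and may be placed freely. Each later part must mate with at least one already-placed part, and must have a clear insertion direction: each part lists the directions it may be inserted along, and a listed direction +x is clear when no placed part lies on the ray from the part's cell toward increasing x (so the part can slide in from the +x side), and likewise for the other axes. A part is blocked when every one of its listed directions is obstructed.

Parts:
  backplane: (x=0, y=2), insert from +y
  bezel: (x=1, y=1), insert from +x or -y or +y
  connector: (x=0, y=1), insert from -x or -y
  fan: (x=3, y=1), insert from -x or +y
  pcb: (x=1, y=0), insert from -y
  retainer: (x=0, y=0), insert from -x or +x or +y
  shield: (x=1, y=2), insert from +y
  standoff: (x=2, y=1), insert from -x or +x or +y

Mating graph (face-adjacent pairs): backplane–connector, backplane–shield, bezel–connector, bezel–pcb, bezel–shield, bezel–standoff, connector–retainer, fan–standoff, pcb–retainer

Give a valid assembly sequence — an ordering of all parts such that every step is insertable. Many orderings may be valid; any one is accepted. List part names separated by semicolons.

1. retainer@(0, 0) [-x clear] — {retainer}
2. connector@(0, 1) [-x clear] — {connector, retainer}
3. backplane@(0, 2) [+y clear] — {backplane, connector, retainer}
4. pcb@(1, 0) [-y clear] — {backplane, connector, pcb, retainer}
5. bezel@(1, 1) [+x clear] — {backplane, bezel, connector, pcb, retainer}
6. standoff@(2, 1) [+x clear] — {backplane, bezel, connector, pcb, retainer, standoff}
7. fan@(3, 1) [+y clear] — {backplane, bezel, connector, fan, pcb, retainer, standoff}
8. shield@(1, 2) [+y clear] — {backplane, bezel, connector, fan, pcb, retainer, shield, standoff}

retainer; connector; backplane; pcb; bezel; standoff; fan; shield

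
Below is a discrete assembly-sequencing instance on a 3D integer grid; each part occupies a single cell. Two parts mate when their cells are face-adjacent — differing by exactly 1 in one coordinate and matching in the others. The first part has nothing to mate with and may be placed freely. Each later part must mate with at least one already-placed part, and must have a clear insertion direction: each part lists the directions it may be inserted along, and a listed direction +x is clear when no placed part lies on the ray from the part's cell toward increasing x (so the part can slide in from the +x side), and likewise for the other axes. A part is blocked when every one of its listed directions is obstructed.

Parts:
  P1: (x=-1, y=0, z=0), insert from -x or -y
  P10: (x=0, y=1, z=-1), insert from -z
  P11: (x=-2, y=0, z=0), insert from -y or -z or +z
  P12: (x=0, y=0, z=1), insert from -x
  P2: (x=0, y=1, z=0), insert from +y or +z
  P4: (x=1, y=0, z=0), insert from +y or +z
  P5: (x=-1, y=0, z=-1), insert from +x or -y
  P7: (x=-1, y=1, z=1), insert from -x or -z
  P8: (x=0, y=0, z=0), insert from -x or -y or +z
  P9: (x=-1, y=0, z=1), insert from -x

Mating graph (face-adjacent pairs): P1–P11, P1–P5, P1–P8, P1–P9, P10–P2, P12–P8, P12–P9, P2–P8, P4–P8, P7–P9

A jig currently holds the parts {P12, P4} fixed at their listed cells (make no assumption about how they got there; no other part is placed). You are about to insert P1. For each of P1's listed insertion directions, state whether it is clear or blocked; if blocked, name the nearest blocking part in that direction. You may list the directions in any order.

-x: ray from P1(-1, 0, 0) has no placed part ⇒ clear
-y: ray from P1(-1, 0, 0) has no placed part ⇒ clear

-x: clear; -y: clear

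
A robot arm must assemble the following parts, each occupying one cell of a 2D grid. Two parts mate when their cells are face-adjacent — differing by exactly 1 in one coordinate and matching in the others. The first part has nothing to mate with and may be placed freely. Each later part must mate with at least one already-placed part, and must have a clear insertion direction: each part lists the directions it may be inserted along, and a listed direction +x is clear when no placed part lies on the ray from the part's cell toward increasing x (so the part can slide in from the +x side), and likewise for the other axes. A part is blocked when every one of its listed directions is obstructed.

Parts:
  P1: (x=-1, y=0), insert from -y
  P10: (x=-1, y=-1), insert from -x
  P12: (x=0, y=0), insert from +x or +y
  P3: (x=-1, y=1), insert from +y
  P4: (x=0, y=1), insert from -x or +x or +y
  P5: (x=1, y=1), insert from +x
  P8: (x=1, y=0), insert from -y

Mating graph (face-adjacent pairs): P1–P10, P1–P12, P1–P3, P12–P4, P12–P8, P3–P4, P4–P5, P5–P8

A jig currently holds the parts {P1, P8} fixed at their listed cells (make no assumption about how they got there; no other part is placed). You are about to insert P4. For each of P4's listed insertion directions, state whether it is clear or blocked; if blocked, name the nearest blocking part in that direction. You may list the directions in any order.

-x: ray from P4(0, 1) has no placed part ⇒ clear
+x: ray from P4(0, 1) has no placed part ⇒ clear
+y: ray from P4(0, 1) has no placed part ⇒ clear

+x: clear; +y: clear; -x: clear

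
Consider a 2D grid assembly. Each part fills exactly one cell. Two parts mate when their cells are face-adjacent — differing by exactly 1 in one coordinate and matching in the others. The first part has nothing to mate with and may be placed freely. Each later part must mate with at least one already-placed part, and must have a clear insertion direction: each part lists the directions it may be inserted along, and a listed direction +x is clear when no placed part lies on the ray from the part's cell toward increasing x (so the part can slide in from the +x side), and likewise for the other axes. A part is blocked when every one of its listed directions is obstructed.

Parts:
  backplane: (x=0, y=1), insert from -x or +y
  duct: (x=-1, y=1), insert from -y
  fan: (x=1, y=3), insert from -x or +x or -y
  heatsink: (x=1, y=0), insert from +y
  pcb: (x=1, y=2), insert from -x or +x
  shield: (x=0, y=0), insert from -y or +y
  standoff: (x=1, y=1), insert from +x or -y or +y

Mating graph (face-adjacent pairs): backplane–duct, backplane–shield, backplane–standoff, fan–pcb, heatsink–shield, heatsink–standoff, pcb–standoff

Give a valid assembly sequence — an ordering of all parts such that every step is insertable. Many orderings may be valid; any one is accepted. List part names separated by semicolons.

heatsink; standoff; backplane; duct; pcb; fan; shield

1. heatsink@(1, 0) [+y clear] — {heatsink}
2. standoff@(1, 1) [+x clear] — {heatsink, standoff}
3. backplane@(0, 1) [-x clear] — {backplane, heatsink, standoff}
4. duct@(-1, 1) [-y clear] — {backplane, duct, heatsink, standoff}
5. pcb@(1, 2) [-x clear] — {backplane, duct, heatsink, pcb, standoff}
6. fan@(1, 3) [-x clear] — {backplane, duct, fan, heatsink, pcb, standoff}
7. shield@(0, 0) [-y clear] — {backplane, duct, fan, heatsink, pcb, shield, standoff}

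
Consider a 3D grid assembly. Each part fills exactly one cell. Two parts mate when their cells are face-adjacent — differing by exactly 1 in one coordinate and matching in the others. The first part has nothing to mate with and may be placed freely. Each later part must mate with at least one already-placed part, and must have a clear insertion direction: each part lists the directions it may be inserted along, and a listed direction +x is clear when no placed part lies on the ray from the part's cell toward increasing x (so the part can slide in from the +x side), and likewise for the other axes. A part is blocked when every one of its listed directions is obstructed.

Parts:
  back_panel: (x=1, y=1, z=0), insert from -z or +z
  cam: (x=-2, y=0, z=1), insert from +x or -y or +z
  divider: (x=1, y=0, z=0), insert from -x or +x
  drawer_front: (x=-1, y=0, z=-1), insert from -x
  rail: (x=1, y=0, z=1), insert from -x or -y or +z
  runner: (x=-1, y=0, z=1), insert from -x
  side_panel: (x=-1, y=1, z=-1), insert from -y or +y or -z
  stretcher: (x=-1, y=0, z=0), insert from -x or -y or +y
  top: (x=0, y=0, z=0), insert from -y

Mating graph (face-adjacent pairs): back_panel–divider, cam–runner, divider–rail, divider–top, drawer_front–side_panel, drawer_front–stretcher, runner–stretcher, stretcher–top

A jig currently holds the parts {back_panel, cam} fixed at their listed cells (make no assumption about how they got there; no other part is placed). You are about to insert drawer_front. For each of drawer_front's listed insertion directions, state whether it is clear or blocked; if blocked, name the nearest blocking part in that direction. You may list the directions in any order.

-x: clear

-x: ray from drawer_front(-1, 0, -1) has no placed part ⇒ clear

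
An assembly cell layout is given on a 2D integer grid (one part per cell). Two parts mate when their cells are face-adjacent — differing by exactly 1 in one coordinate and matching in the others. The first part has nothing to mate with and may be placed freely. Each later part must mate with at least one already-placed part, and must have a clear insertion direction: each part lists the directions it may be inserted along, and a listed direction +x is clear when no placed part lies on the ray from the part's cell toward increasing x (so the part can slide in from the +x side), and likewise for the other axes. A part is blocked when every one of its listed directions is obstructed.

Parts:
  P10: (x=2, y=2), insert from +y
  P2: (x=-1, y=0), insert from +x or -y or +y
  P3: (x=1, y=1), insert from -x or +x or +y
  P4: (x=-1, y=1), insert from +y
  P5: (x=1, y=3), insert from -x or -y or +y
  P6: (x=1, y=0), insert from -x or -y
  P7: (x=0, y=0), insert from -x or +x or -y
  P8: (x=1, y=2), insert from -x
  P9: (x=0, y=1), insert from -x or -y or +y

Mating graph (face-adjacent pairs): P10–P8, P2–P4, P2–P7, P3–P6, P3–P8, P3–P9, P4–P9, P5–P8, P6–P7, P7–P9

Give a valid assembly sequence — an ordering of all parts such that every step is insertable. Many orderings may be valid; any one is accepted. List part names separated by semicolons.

P6; P7; P2; P3; P9; P4; P8; P5; P10

1. P6@(1, 0) [-x clear] — {P6}
2. P7@(0, 0) [-x clear] — {P6, P7}
3. P2@(-1, 0) [-y clear] — {P2, P6, P7}
4. P3@(1, 1) [-x clear] — {P2, P3, P6, P7}
5. P9@(0, 1) [-x clear] — {P2, P3, P6, P7, P9}
6. P4@(-1, 1) [+y clear] — {P2, P3, P4, P6, P7, P9}
7. P8@(1, 2) [-x clear] — {P2, P3, P4, P6, P7, P8, P9}
8. P5@(1, 3) [-x clear] — {P2, P3, P4, P5, P6, P7, P8, P9}
9. P10@(2, 2) [+y clear] — {P10, P2, P3, P4, P5, P6, P7, P8, P9}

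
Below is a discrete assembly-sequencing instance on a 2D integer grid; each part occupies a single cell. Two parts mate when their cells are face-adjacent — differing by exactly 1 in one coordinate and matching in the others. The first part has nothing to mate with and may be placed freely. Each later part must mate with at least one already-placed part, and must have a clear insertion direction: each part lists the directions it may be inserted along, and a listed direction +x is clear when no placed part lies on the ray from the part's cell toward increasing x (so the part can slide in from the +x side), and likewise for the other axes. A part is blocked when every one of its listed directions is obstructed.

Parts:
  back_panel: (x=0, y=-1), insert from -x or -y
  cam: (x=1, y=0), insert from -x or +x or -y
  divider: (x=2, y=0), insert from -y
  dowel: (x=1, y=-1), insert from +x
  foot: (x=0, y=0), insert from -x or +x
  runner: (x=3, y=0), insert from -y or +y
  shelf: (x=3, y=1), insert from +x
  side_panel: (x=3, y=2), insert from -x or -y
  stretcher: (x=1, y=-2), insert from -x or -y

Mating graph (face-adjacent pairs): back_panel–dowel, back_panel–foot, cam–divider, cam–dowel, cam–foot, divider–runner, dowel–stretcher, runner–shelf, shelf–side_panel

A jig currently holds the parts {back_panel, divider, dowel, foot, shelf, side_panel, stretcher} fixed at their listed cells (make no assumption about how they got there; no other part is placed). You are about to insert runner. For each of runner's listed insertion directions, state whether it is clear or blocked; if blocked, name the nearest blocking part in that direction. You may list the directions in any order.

+y: blocked by shelf; -y: clear

-y: ray from runner(3, 0) has no placed part ⇒ clear
+y: nearest on ray is shelf@(3, 1) ⇒ blocked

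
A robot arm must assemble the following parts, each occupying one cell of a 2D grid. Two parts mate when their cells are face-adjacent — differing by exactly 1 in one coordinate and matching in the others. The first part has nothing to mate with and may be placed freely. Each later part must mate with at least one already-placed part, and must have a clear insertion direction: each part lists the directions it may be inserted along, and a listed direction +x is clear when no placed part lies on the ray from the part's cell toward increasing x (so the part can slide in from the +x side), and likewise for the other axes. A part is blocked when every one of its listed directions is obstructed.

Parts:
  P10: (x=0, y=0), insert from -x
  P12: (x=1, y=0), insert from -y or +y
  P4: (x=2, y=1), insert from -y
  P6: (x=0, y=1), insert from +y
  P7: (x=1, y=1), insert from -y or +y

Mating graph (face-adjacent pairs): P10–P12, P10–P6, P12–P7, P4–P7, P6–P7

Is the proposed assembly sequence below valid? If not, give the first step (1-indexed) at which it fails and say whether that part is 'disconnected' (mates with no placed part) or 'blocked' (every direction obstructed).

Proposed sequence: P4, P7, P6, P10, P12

Valid

1. P4@(2, 1) [-y clear] — {P4}
2. P7@(1, 1) [-y clear] — {P4, P7}
3. P6@(0, 1) [+y clear] — {P4, P6, P7}
4. P10@(0, 0) [-x clear] — {P10, P4, P6, P7}
5. P12@(1, 0) [-y clear] — {P10, P12, P4, P6, P7}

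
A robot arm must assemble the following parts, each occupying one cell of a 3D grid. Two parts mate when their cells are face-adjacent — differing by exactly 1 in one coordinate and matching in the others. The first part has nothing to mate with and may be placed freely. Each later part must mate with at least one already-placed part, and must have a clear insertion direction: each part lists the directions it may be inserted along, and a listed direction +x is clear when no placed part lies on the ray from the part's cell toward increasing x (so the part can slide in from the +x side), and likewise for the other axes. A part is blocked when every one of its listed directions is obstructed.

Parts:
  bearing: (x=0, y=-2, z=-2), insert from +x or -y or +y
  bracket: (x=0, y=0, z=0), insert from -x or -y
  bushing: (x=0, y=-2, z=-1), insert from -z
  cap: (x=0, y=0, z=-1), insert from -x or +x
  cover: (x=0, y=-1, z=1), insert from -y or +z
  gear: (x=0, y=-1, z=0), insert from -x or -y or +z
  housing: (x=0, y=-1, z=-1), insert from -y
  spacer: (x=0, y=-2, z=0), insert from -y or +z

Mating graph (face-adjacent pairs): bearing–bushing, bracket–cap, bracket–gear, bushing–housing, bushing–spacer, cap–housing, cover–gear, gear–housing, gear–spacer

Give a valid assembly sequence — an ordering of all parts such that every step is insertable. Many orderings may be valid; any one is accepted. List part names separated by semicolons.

1. bracket@(0, 0, 0) [-x clear] — {bracket}
2. gear@(0, -1, 0) [-x clear] — {bracket, gear}
3. cover@(0, -1, 1) [-y clear] — {bracket, cover, gear}
4. spacer@(0, -2, 0) [-y clear] — {bracket, cover, gear, spacer}
5. housing@(0, -1, -1) [-y clear] — {bracket, cover, gear, housing, spacer}
6. bushing@(0, -2, -1) [-z clear] — {bracket, bushing, cover, gear, housing, spacer}
7. bearing@(0, -2, -2) [+x clear] — {bearing, bracket, bushing, cover, gear, housing, spacer}
8. cap@(0, 0, -1) [-x clear] — {bearing, bracket, bushing, cap, cover, gear, housing, spacer}

bracket; gear; cover; spacer; housing; bushing; bearing; cap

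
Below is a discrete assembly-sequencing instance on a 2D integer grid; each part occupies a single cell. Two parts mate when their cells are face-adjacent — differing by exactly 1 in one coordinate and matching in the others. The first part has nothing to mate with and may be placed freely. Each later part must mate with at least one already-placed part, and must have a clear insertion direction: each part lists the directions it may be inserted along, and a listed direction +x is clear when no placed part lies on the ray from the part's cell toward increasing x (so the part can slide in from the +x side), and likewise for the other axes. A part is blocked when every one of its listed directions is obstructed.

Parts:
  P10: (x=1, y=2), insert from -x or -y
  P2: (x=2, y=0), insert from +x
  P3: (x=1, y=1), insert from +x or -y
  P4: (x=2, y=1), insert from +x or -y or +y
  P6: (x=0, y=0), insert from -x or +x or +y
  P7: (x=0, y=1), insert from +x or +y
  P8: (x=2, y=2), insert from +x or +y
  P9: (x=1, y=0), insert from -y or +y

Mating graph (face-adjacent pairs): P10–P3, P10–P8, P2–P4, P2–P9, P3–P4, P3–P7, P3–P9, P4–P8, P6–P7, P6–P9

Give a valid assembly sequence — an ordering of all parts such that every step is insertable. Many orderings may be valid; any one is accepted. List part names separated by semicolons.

1. P10@(1, 2) [-x clear] — {P10}
2. P8@(2, 2) [+x clear] — {P10, P8}
3. P4@(2, 1) [+x clear] — {P10, P4, P8}
4. P2@(2, 0) [+x clear] — {P10, P2, P4, P8}
5. P3@(1, 1) [-y clear] — {P10, P2, P3, P4, P8}
6. P7@(0, 1) [+y clear] — {P10, P2, P3, P4, P7, P8}
7. P6@(0, 0) [-x clear] — {P10, P2, P3, P4, P6, P7, P8}
8. P9@(1, 0) [-y clear] — {P10, P2, P3, P4, P6, P7, P8, P9}

P10; P8; P4; P2; P3; P7; P6; P9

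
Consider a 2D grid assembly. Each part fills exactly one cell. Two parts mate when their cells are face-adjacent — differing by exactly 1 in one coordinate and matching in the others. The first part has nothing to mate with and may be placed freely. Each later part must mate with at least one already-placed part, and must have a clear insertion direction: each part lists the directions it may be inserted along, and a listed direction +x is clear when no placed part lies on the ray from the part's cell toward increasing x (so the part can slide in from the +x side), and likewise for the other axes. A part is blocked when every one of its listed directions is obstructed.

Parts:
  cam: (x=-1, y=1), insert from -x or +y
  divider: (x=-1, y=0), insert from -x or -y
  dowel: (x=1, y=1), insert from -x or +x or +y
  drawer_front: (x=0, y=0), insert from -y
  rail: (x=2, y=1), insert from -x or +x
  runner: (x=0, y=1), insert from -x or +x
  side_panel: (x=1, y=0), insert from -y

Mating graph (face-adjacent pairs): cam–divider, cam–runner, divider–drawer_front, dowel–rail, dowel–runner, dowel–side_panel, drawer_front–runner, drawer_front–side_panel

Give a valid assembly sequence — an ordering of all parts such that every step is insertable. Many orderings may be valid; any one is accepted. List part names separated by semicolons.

divider; drawer_front; runner; dowel; side_panel; rail; cam

1. divider@(-1, 0) [-x clear] — {divider}
2. drawer_front@(0, 0) [-y clear] — {divider, drawer_front}
3. runner@(0, 1) [-x clear] — {divider, drawer_front, runner}
4. dowel@(1, 1) [+x clear] — {divider, dowel, drawer_front, runner}
5. side_panel@(1, 0) [-y clear] — {divider, dowel, drawer_front, runner, side_panel}
6. rail@(2, 1) [+x clear] — {divider, dowel, drawer_front, rail, runner, side_panel}
7. cam@(-1, 1) [-x clear] — {cam, divider, dowel, drawer_front, rail, runner, side_panel}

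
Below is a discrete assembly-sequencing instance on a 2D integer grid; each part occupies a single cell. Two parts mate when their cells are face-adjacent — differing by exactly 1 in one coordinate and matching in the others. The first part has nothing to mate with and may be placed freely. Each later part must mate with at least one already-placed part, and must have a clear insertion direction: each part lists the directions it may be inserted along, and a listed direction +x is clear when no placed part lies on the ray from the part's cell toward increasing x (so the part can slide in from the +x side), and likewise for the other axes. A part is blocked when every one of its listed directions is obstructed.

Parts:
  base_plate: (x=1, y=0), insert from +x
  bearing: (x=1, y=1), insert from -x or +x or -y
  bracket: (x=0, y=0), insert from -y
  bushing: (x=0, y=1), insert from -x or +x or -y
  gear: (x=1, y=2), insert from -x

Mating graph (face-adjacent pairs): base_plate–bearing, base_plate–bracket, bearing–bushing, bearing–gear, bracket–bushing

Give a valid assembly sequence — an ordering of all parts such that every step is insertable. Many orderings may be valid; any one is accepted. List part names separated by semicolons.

1. bracket@(0, 0) [-y clear] — {bracket}
2. base_plate@(1, 0) [+x clear] — {base_plate, bracket}
3. bushing@(0, 1) [-x clear] — {base_plate, bracket, bushing}
4. bearing@(1, 1) [+x clear] — {base_plate, bearing, bracket, bushing}
5. gear@(1, 2) [-x clear] — {base_plate, bearing, bracket, bushing, gear}

bracket; base_plate; bushing; bearing; gear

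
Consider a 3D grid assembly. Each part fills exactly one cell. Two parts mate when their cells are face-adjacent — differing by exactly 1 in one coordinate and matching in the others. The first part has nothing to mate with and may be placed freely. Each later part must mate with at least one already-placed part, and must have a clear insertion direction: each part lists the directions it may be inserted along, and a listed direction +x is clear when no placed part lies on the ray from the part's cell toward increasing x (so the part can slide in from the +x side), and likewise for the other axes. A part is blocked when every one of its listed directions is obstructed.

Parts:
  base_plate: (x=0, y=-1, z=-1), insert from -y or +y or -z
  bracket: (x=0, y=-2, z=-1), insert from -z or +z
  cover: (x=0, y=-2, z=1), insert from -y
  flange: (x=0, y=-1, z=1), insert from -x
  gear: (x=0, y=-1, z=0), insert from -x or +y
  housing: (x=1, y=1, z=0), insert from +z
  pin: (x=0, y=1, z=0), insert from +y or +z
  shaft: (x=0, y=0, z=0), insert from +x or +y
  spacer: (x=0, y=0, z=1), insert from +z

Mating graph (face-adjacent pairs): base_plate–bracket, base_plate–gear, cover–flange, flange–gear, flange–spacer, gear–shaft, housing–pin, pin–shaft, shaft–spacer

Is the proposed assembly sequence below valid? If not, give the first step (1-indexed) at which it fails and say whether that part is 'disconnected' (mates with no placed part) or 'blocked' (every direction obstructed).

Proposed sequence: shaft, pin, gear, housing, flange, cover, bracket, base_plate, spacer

1. shaft@(0, 0, 0) [+x clear] — {shaft}
2. pin@(0, 1, 0) [+y clear] — {pin, shaft}
3. gear@(0, -1, 0) [-x clear] — {gear, pin, shaft}
4. housing@(1, 1, 0) [+z clear] — {gear, housing, pin, shaft}
5. flange@(0, -1, 1) [-x clear] — {flange, gear, housing, pin, shaft}
6. cover@(0, -2, 1) [-y clear] — {cover, flange, gear, housing, pin, shaft}
7. bracket@(0, -2, -1) — no placed neighbour ⇒ disconnected

Invalid at step 7 (disconnected)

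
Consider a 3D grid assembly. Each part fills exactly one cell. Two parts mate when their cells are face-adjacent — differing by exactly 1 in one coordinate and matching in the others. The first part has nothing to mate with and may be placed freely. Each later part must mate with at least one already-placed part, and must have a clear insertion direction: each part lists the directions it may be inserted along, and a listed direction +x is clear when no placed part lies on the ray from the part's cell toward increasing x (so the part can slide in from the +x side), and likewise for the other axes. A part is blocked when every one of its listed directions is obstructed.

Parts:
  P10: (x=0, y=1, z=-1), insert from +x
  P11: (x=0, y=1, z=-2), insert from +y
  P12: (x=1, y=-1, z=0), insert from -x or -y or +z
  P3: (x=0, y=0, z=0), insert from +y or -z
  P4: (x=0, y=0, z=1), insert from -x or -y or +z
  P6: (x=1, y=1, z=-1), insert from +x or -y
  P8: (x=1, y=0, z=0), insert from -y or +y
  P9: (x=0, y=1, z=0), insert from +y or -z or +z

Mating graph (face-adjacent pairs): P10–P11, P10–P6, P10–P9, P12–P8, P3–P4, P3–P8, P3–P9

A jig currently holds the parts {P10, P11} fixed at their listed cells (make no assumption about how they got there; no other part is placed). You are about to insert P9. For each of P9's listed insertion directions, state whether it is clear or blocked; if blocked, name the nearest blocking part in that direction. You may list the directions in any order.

+y: clear; +z: clear; -z: blocked by P10

+y: ray from P9(0, 1, 0) has no placed part ⇒ clear
-z: nearest on ray is P10@(0, 1, -1) ⇒ blocked
+z: ray from P9(0, 1, 0) has no placed part ⇒ clear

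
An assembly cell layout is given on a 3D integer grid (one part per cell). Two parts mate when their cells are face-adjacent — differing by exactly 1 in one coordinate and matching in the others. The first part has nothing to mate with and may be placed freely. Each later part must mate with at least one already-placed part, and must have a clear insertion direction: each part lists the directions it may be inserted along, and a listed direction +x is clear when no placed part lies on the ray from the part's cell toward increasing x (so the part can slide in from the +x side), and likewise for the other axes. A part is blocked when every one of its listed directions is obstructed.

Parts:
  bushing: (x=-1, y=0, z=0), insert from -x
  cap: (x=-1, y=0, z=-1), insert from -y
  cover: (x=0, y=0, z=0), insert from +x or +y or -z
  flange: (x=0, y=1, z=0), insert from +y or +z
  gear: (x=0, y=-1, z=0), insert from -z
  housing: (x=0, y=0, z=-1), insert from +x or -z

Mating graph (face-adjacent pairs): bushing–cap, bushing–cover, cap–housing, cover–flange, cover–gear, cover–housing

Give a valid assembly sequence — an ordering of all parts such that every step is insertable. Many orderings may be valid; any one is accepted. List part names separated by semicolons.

cap; housing; cover; flange; gear; bushing

1. cap@(-1, 0, -1) [-y clear] — {cap}
2. housing@(0, 0, -1) [+x clear] — {cap, housing}
3. cover@(0, 0, 0) [+x clear] — {cap, cover, housing}
4. flange@(0, 1, 0) [+y clear] — {cap, cover, flange, housing}
5. gear@(0, -1, 0) [-z clear] — {cap, cover, flange, gear, housing}
6. bushing@(-1, 0, 0) [-x clear] — {bushing, cap, cover, flange, gear, housing}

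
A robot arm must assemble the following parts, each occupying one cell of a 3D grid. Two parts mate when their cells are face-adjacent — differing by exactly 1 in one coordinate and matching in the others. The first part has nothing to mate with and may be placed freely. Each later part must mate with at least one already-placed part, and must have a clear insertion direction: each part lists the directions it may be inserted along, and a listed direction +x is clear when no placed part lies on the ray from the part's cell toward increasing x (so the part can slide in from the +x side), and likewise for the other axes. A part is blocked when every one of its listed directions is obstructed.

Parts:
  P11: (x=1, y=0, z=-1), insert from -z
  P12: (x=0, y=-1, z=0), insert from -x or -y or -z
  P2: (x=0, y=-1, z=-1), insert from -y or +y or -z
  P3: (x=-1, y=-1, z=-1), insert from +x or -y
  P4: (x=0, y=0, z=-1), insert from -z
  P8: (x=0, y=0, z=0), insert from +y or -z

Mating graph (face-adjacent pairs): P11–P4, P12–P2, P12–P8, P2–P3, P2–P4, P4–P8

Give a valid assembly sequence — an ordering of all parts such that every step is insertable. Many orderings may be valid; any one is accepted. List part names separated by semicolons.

1. P4@(0, 0, -1) [-z clear] — {P4}
2. P2@(0, -1, -1) [-y clear] — {P2, P4}
3. P12@(0, -1, 0) [-x clear] — {P12, P2, P4}
4. P11@(1, 0, -1) [-z clear] — {P11, P12, P2, P4}
5. P3@(-1, -1, -1) [-y clear] — {P11, P12, P2, P3, P4}
6. P8@(0, 0, 0) [+y clear] — {P11, P12, P2, P3, P4, P8}

P4; P2; P12; P11; P3; P8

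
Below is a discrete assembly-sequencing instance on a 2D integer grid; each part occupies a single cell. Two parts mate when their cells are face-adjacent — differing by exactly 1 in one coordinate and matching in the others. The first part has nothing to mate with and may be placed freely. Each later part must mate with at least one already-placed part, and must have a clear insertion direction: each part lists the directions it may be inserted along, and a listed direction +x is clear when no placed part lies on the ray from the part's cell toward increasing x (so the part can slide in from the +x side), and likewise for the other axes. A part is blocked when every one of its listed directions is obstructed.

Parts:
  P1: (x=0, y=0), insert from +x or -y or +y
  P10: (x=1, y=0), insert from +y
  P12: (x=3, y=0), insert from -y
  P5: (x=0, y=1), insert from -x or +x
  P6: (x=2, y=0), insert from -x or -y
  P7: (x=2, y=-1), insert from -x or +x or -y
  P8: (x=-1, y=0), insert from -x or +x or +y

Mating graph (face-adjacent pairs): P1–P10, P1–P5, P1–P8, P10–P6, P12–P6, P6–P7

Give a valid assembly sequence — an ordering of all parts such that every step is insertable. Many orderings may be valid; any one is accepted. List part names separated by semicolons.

1. P6@(2, 0) [-x clear] — {P6}
2. P7@(2, -1) [-x clear] — {P6, P7}
3. P10@(1, 0) [+y clear] — {P10, P6, P7}
4. P1@(0, 0) [-y clear] — {P1, P10, P6, P7}
5. P8@(-1, 0) [-x clear] — {P1, P10, P6, P7, P8}
6. P12@(3, 0) [-y clear] — {P1, P10, P12, P6, P7, P8}
7. P5@(0, 1) [-x clear] — {P1, P10, P12, P5, P6, P7, P8}

P6; P7; P10; P1; P8; P12; P5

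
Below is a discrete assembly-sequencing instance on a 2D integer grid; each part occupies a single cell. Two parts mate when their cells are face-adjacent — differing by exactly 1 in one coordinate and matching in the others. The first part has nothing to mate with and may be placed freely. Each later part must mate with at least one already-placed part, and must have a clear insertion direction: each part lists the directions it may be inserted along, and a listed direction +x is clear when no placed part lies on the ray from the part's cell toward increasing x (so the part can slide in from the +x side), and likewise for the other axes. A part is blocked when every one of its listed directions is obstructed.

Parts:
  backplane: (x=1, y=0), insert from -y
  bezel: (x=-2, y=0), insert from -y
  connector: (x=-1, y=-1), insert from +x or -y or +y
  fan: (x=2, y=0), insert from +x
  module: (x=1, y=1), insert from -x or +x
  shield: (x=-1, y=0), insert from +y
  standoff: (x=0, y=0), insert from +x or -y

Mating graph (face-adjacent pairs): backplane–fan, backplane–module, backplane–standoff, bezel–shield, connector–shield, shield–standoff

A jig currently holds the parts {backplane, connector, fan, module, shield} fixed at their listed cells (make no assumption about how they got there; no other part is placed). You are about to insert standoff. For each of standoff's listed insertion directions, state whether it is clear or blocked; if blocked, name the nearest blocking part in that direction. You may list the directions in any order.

+x: blocked by backplane; -y: clear

+x: nearest on ray is backplane@(1, 0) ⇒ blocked
-y: ray from standoff(0, 0) has no placed part ⇒ clear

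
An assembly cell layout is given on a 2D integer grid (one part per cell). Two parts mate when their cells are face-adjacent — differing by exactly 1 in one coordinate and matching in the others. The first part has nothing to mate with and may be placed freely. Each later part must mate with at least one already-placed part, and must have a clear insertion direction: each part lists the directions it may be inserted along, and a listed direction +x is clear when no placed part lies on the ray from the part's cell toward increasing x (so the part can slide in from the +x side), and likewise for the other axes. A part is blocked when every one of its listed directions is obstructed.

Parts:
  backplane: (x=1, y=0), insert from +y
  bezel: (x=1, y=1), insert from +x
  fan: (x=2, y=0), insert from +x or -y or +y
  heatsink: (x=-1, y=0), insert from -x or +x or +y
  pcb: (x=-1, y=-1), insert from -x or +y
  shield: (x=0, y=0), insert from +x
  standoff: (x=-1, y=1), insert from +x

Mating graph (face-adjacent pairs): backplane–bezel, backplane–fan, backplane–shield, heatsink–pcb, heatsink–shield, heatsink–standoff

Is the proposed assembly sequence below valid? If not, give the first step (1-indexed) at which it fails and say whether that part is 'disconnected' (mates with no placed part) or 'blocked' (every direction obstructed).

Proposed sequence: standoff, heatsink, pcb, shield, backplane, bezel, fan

1. standoff@(-1, 1) [+x clear] — {standoff}
2. heatsink@(-1, 0) [-x clear] — {heatsink, standoff}
3. pcb@(-1, -1) [-x clear] — {heatsink, pcb, standoff}
4. shield@(0, 0) [+x clear] — {heatsink, pcb, shield, standoff}
5. backplane@(1, 0) [+y clear] — {backplane, heatsink, pcb, shield, standoff}
6. bezel@(1, 1) [+x clear] — {backplane, bezel, heatsink, pcb, shield, standoff}
7. fan@(2, 0) [+x clear] — {backplane, bezel, fan, heatsink, pcb, shield, standoff}

Valid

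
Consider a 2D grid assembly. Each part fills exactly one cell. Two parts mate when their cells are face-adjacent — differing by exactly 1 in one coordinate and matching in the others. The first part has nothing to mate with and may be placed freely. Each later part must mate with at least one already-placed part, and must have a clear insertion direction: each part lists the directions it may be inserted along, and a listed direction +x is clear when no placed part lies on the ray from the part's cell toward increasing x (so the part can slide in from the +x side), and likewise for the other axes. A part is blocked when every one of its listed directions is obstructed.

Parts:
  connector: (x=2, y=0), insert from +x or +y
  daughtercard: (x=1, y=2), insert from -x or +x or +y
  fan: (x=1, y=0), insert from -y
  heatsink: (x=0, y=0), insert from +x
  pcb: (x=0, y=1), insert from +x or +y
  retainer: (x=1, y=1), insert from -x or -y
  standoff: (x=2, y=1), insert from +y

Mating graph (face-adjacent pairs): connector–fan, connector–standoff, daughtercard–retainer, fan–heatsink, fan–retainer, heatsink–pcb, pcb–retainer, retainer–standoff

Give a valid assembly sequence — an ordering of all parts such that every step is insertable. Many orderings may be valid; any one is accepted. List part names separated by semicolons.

1. pcb@(0, 1) [+x clear] — {pcb}
2. heatsink@(0, 0) [+x clear] — {heatsink, pcb}
3. retainer@(1, 1) [-y clear] — {heatsink, pcb, retainer}
4. fan@(1, 0) [-y clear] — {fan, heatsink, pcb, retainer}
5. connector@(2, 0) [+x clear] — {connector, fan, heatsink, pcb, retainer}
6. standoff@(2, 1) [+y clear] — {connector, fan, heatsink, pcb, retainer, standoff}
7. daughtercard@(1, 2) [-x clear] — {connector, daughtercard, fan, heatsink, pcb, retainer, standoff}

pcb; heatsink; retainer; fan; connector; standoff; daughtercard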